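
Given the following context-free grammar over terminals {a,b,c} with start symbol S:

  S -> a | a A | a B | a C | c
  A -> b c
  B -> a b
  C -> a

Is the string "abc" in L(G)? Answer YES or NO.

CNF form of G:
  S -> T2 A | T2 B | T2 C | a | c
  A -> T0 T1
  B -> T2 T0
  C -> a
  T0 -> b
  T1 -> c
  T2 -> a

CYK fill:
  [0..0]={C,S,T2}  "a"  orig:{C,S}
  [1..1]={T0}  "b"  orig:{}
  [2..2]={S,T1}  "c"  orig:{S}
  [0..1]={B}  "ab"
  [1..2]={A}  "bc"
  [0..2]={S}  "abc"

S ∈ T[0,2] ⇒ YES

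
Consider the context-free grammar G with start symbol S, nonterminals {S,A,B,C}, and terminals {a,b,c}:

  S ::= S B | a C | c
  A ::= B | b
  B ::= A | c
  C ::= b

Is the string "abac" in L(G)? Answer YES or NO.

CNF form of G:
  S -> S B | T0 C | c
  A -> b | c
  B -> b | c
  C -> b
  T0 -> a

CYK fill:
  cell(0,0) a: {T0}  orig:{}
  cell(1,1) b: {A,B,C}
  cell(2,2) a: {T0}  orig:{}
  cell(3,3) c: {A,B,S}
  cell(0,1) ab: {S}
  cell(1,2) ba: ∅
  cell(2,3) ac: ∅
  cell(0,2) aba: ∅
  cell(1,3) bac: ∅
  cell(0,3) abac: ∅

S ∉ T[0,3] ⇒ NO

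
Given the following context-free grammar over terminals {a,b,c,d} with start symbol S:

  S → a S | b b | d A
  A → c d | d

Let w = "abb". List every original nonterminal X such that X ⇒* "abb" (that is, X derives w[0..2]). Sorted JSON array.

Convert to CNF:
  S -> T1 A | T2 S | T3 T3
  A -> T0 T1 | d
  T0 -> c
  T1 -> d
  T2 -> a
  T3 -> b

Fill CYK table bottom-up, restricted to cells inside w[0..2]:
  T[0,0] 'a' = {T2}  orig:{}
  T[1,1] 'b' = {T3}  orig:{}
  T[2,2] 'b' = {T3}  orig:{}
  T[0,1] 'ab' = ∅
  T[1,2] 'bb' = {S}
  T[0,2] 'abb' = {S}

Original NTs in T[0,2] deriving "abb": ["S"]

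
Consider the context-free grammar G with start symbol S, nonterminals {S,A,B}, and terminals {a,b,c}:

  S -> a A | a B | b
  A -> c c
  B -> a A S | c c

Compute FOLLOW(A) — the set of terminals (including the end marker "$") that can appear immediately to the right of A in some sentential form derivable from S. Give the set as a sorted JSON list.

FIRST sets, iterate to fixpoint:
[1]
  A via A→c c: +{c}
  B via B→a A S: +{a}
  B via B→c c: +{c}
  S via S→a A: +{a}
  S via S→b: +{b}
  S: {a,b}  A: {c}  B: {a,c}
[2] (stable)
  S: {a,b}  A: {c}  B: {a,c}

FOLLOW iteration:
FOLLOW(S) := {$}
iter 1:
  B→a A S: FOLLOW(A) ⊇ FIRST(S) = {a,b}; new: +{a,b}
  S→a A: FOLLOW(A) ⊇ FOLLOW(S) ⊇ {$}; new: +{$}
  S→a B: FOLLOW(B) ⊇ FOLLOW(S) ⊇ {$}; new: +{$}
  FOLLOW(S)={$}  FOLLOW(A)={$,a,b}  FOLLOW(B)={$}
iter 2: — fixpoint
  FOLLOW(S)={$}  FOLLOW(A)={$,a,b}  FOLLOW(B)={$}

FOLLOW(A) = ["$", "a", "b"]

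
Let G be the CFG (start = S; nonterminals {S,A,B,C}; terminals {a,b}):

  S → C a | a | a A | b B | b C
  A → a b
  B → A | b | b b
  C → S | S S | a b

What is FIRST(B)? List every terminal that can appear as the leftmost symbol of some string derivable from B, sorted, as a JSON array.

FIRST iteration:
pass 1:
  A via A→a b: +{a}
  B via B→A: +{a}
  B via B→b: +{b}
  C via C→a b: +{a}
  S via S→C a: +{a}
  S via S→b B: +{b}
  FIRST[S]={a,b}  FIRST[A]={a}  FIRST[B]={a,b}  FIRST[C]={a}
pass 2:
  C via C→S: +{b}
  FIRST[S]={a,b}  FIRST[A]={a}  FIRST[B]={a,b}  FIRST[C]={a,b}
pass 3: (stable)
  FIRST[S]={a,b}  FIRST[A]={a}  FIRST[B]={a,b}  FIRST[C]={a,b}

FIRST(B) = ["a", "b"]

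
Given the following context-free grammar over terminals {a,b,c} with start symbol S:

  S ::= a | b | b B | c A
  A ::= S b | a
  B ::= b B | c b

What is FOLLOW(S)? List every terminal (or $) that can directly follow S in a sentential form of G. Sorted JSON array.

Compute FIRST by fixpoint:
round 1:
  A via A→a: +{a}
  B via B→b B: +{b}
  B via B→c b: +{c}
  S via S→a: +{a}
  S via S→b: +{b}
  S via S→c A: +{c}
  S: {a,b,c}  A: {a}  B: {b,c}
round 2:
  A via A→S b: +{b,c}
  S: {a,b,c}  A: {a,b,c}  B: {b,c}
round 3: (stable)
  S: {a,b,c}  A: {a,b,c}  B: {b,c}

Compute FOLLOW by fixpoint:
FOLLOW(S) := {$}
pass 1:
  A→S b: FOLLOW(S) ⊇ FIRST(b) = {b}; new: +{b}
  S→b B: FOLLOW(B) ⊇ FOLLOW(S) ⊇ {$,b}; new: +{$,b}
  S→c A: FOLLOW(A) ⊇ FOLLOW(S) ⊇ {$,b}; new: +{$,b}
  FOLLOW[S]={$,b}  FOLLOW[A]={$,b}  FOLLOW[B]={$,b}
pass 2: (no change)
  FOLLOW[S]={$,b}  FOLLOW[A]={$,b}  FOLLOW[B]={$,b}

FOLLOW(S) = ["$", "b"]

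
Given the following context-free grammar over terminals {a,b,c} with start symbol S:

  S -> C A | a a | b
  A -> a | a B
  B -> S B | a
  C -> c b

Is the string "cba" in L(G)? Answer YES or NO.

CNF form of G:
  S -> C A | T0 T0 | b
  A -> T0 B | a
  B -> S B | a
  C -> T1 T2
  T0 -> a
  T1 -> c
  T2 -> b

Fill CYK table bottom-up:
  cell(0,0) c: {T1}  orig:{}
  cell(1,1) b: {S,T2}  orig:{S}
  cell(2,2) a: {A,B,T0}  orig:{A,B}
  cell(0,1) cb: {C}
  cell(1,2) ba: {B}
  cell(0,2) cba: {S}

S ∈ T[0,2] ⇒ YES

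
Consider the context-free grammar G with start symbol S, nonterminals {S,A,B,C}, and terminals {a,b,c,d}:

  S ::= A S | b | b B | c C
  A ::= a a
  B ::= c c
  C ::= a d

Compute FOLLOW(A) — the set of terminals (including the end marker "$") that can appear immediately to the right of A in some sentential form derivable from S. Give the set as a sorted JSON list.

Compute FIRST by fixpoint:
round 1:
  A via A→a a: +{a}
  B via B→c c: +{c}
  C via C→a d: +{a}
  S via S→A S: +{a}
  S via S→b: +{b}
  S via S→c C: +{c}
  FIRST[S]={a,b,c}  FIRST[A]={a}  FIRST[B]={c}  FIRST[C]={a}
round 2: done
  FIRST[S]={a,b,c}  FIRST[A]={a}  FIRST[B]={c}  FIRST[C]={a}

FOLLOW iteration:
initialize: $ ∈ FOLLOW(S)
iter 1:
  S→A S: FOLLOW(A) ⊇ FIRST(S) = {a,b,c}; new: +{a,b,c}
  S→b B: FOLLOW(B) ⊇ FOLLOW(S) ⊇ {$}; new: +{$}
  S→c C: FOLLOW(C) ⊇ FOLLOW(S) ⊇ {$}; new: +{$}
  S: {$}  A: {a,b,c}  B: {$}  C: {$}
iter 2: (stable)
  S: {$}  A: {a,b,c}  B: {$}  C: {$}

FOLLOW(A) = ["a", "b", "c"]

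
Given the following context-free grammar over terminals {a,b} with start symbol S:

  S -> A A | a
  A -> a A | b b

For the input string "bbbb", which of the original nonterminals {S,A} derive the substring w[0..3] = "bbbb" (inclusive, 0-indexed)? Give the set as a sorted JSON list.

CNF form of G:
  S -> A A | a
  A -> T0 A | T1 T1
  T0 -> a
  T1 -> b

CYK table (by increasing span) — only the sub-triangle for w[0..3]:
  T[0,0] 'b' = {T1}  orig:{}
  T[1,1] 'b' = {T1}  orig:{}
  T[2,2] 'b' = {T1}  orig:{}
  T[3,3] 'b' = {T1}  orig:{}
  T[0,1] 'bb' = {A}
  T[1,2] 'bb' = {A}
  T[2,3] 'bb' = {A}
  T[0,2] 'bbb' = ∅
  T[1,3] 'bbb' = ∅
  T[0,3] 'bbbb' = {S}

Original NTs in T[0,3] deriving "bbbb": ["S"]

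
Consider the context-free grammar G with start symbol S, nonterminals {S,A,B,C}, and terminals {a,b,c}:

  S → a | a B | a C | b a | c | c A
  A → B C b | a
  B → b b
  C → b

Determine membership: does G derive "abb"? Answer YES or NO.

Convert to CNF:
  S -> T0 T1 | T1 B | T1 C | T2 A | a | c
  A -> B X3 | a
  B -> T0 T0
  C -> b
  T0 -> b
  T1 -> a
  T2 -> c
  X3 -> C T0

Fill CYK table bottom-up:
  [0..0]={A,S,T1}  "a"  orig:{A,S}
  [1..1]={C,T0}  "b"  orig:{C}
  [2..2]={C,T0}  "b"  orig:{C}
  [0..1]={S}  "ab"
  [1..2]={B,X3}  "bb"  orig:{B}
  [0..2]={S}  "abb"

S ∈ T[0,2] ⇒ YES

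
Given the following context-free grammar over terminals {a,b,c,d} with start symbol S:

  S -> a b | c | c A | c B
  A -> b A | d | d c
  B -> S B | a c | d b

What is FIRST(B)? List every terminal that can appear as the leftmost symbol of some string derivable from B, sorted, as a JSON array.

Compute FIRST by fixpoint:
[1]
  A via A→b A: +{b}
  A via A→d: +{d}
  B via B→a c: +{a}
  B via B→d b: +{d}
  S via S→a b: +{a}
  S via S→c: +{c}
  FIRST[S]={a,c}  FIRST[A]={b,d}  FIRST[B]={a,d}
[2]
  B via B→S B: +{c}
  FIRST[S]={a,c}  FIRST[A]={b,d}  FIRST[B]={a,c,d}
[3] (stable)
  FIRST[S]={a,c}  FIRST[A]={b,d}  FIRST[B]={a,c,d}

FIRST(B) = ["a", "c", "d"]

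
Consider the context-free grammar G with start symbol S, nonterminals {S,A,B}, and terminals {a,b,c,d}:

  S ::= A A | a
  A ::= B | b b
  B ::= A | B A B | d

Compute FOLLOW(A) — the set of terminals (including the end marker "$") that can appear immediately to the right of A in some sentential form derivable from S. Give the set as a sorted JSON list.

Compute FIRST by fixpoint:
[1]
  A via A→b b: +{b}
  B via B→A: +{b}
  B via B→d: +{d}
  S via S→A A: +{b}
  S via S→a: +{a}
  FIRST[S]={a,b}  FIRST[A]={b}  FIRST[B]={b,d}
[2]
  A via A→B: +{d}
  S via S→A A: +{d}
  FIRST[S]={a,b,d}  FIRST[A]={b,d}  FIRST[B]={b,d}
[3] (no change)
  FIRST[S]={a,b,d}  FIRST[A]={b,d}  FIRST[B]={b,d}

Compute FOLLOW by fixpoint:
seed FOLLOW(S) with $
iter 1:
  B→B A B: FOLLOW(B) ⊇ FIRST(A) = {b,d}; new: +{b,d}
  B→B A B: FOLLOW(A) ⊇ FIRST(B) = {b,d}; new: +{b,d}
  S→A A: FOLLOW(A) ⊇ FOLLOW(S) ⊇ {$}; new: +{$}
  FOLLOW(S)={$}  FOLLOW(A)={$,b,d}  FOLLOW(B)={b,d}
iter 2:
  A→B: FOLLOW(B) ⊇ FOLLOW(A) ⊇ {$,b,d}; new: +{$}
  FOLLOW(S)={$}  FOLLOW(A)={$,b,d}  FOLLOW(B)={$,b,d}
iter 3: (no change)
  FOLLOW(S)={$}  FOLLOW(A)={$,b,d}  FOLLOW(B)={$,b,d}

FOLLOW(A) = ["$", "b", "d"]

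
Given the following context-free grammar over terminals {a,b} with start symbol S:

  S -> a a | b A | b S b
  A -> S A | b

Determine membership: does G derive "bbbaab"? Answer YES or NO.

Convert to CNF:
  S -> T0 T0 | T1 A | T1 X2
  A -> S A | b
  T0 -> a
  T1 -> b
  X2 -> S T1

Fill CYK table bottom-up:
  T[0,0] 'b' = {A,T1}  orig:{A}
  T[1,1] 'b' = {A,T1}  orig:{A}
  T[2,2] 'b' = {A,T1}  orig:{A}
  T[3,3] 'a' = {T0}  orig:{}
  T[4,4] 'a' = {T0}  orig:{}
  T[5,5] 'b' = {A,T1}  orig:{A}
  T[0,1] 'bb' = {S}
  T[1,2] 'bb' = {S}
  T[2,3] 'ba' = ∅
  T[3,4] 'aa' = {S}
  T[4,5] 'ab' = ∅
  T[0,2] 'bbb' = {A,X2}  orig:{A}
  T[1,3] 'bba' = ∅
  T[2,4] 'baa' = ∅
  T[3,5] 'aab' = {A,X2}  orig:{A}
  T[0,3] 'bbba' = ∅
  T[1,4] 'bbaa' = ∅
  T[2,5] 'baab' = {S}
  T[0,4] 'bbbaa' = ∅
  T[1,5] 'bbaab' = {A}
  T[0,5] 'bbbaab' = {S}

S ∈ T[0,5] ⇒ YES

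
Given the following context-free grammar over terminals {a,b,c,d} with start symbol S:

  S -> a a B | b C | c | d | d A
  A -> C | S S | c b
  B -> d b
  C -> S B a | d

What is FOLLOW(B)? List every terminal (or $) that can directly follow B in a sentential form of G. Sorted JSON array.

FIRST sets, iterate to fixpoint:
iter 1:
  A via A→c b: +{c}
  B via B→d b: +{d}
  C via C→d: +{d}
  S via S→a a B: +{a}
  S via S→b C: +{b}
  S via S→c: +{c}
  S via S→d: +{d}
  FIRST[S]={a,b,c,d}  FIRST[A]={c}  FIRST[B]={d}  FIRST[C]={d}
iter 2:
  A via A→C: +{d}
  A via A→S S: +{a,b}
  C via C→S B a: +{a,b,c}
  FIRST[S]={a,b,c,d}  FIRST[A]={a,b,c,d}  FIRST[B]={d}  FIRST[C]={a,b,c,d}
iter 3: (stable)
  FIRST[S]={a,b,c,d}  FIRST[A]={a,b,c,d}  FIRST[B]={d}  FIRST[C]={a,b,c,d}

FOLLOW sets:
initialize: $ ∈ FOLLOW(S)
iter 1:
  A→S S: FOLLOW(S) ⊇ FIRST(S) = {a,b,c,d}; new: +{a,b,c,d}
  C→S B a: FOLLOW(B) ⊇ FIRST(a) = {a}; new: +{a}
  S→a a B: FOLLOW(B) ⊇ FOLLOW(S) ⊇ {$,a,b,c,d}; new: +{$,b,c,d}
  S→b C: FOLLOW(C) ⊇ FOLLOW(S) ⊇ {$,a,b,c,d}; new: +{$,a,b,c,d}
  S→d A: FOLLOW(A) ⊇ FOLLOW(S) ⊇ {$,a,b,c,d}; new: +{$,a,b,c,d}
  FOLLOW(S)={$,a,b,c,d}  FOLLOW(A)={$,a,b,c,d}  FOLLOW(B)={$,a,b,c,d}  FOLLOW(C)={$,a,b,c,d}
iter 2: — fixpoint
  FOLLOW(S)={$,a,b,c,d}  FOLLOW(A)={$,a,b,c,d}  FOLLOW(B)={$,a,b,c,d}  FOLLOW(C)={$,a,b,c,d}

FOLLOW(B) = ["$", "a", "b", "c", "d"]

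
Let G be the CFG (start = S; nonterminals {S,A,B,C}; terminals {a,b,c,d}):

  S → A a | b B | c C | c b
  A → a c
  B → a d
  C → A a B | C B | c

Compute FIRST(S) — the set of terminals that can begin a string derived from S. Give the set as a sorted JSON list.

FIRST iteration:
[1]
  A via A→a c: +{a}
  B via B→a d: +{a}
  C via C→A a B: +{a}
  C via C→c: +{c}
  S via S→A a: +{a}
  S via S→b B: +{b}
  S via S→c C: +{c}
  FIRST(S)={a,b,c}  FIRST(A)={a}  FIRST(B)={a}  FIRST(C)={a,c}
[2] done
  FIRST(S)={a,b,c}  FIRST(A)={a}  FIRST(B)={a}  FIRST(C)={a,c}

FIRST(S) = ["a", "b", "c"]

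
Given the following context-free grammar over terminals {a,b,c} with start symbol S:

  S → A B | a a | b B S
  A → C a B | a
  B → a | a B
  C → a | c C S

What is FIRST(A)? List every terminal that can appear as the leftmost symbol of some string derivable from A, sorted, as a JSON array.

Compute FIRST by fixpoint:
iter 1:
  A via A→a: +{a}
  B via B→a: +{a}
  C via C→a: +{a}
  C via C→c C S: +{c}
  S via S→A B: +{a}
  S via S→b B S: +{b}
  FIRST(S)={a,b}  FIRST(A)={a}  FIRST(B)={a}  FIRST(C)={a,c}
iter 2:
  A via A→C a B: +{c}
  S via S→A B: +{c}
  FIRST(S)={a,b,c}  FIRST(A)={a,c}  FIRST(B)={a}  FIRST(C)={a,c}
iter 3: — fixpoint
  FIRST(S)={a,b,c}  FIRST(A)={a,c}  FIRST(B)={a}  FIRST(C)={a,c}

FIRST(A) = ["a", "c"]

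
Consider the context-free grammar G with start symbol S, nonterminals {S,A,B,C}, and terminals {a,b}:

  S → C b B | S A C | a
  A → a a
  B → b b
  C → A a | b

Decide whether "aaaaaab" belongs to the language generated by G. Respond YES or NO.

CNF form of G:
  S -> C X2 | S X3 | a
  A -> T0 T0
  B -> T1 T1
  C -> A T0 | b
  T0 -> a
  T1 -> b
  X2 -> T1 B
  X3 -> A C

CYK fill:
  cell(0,0) a: {S,T0}  orig:{S}
  cell(1,1) a: {S,T0}  orig:{S}
  cell(2,2) a: {S,T0}  orig:{S}
  cell(3,3) a: {S,T0}  orig:{S}
  cell(4,4) a: {S,T0}  orig:{S}
  cell(5,5) a: {S,T0}  orig:{S}
  cell(6,6) b: {C,T1}  orig:{C}
  cell(0,1) aa: {A}
  cell(1,2) aa: {A}
  cell(2,3) aa: {A}
  cell(3,4) aa: {A}
  cell(4,5) aa: {A}
  cell(5,6) ab: ∅
  cell(0,2) aaa: {C}
  cell(1,3) aaa: {C}
  cell(2,4) aaa: {C}
  cell(3,5) aaa: {C}
  cell(4,6) aab: {X3}  orig:{}
  cell(0,3) aaaa: ∅
  cell(1,4) aaaa: ∅
  cell(2,5) aaaa: ∅
  cell(3,6) aaab: {S}
  cell(0,4) aaaaa: {X3}  orig:{}
  cell(1,5) aaaaa: {X3}  orig:{}
  cell(2,6) aaaab: ∅
  cell(0,5) aaaaaa: {S}
  cell(1,6) aaaaab: ∅
  cell(0,6) aaaaaab: ∅

S ∉ T[0,6] ⇒ NO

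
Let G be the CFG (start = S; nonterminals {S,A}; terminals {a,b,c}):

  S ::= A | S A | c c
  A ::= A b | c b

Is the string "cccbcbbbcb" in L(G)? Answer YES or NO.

CNF form of G:
  S -> A T0 | S A | T1 T0 | T1 T1
  A -> A T0 | T1 T0
  T0 -> b
  T1 -> c

CYK fill:
  cell(0,0) c: {T1}  orig:{}
  cell(1,1) c: {T1}  orig:{}
  cell(2,2) c: {T1}  orig:{}
  cell(3,3) b: {T0}  orig:{}
  cell(4,4) c: {T1}  orig:{}
  cell(5,5) b: {T0}  orig:{}
  cell(6,6) b: {T0}  orig:{}
  cell(7,7) b: {T0}  orig:{}
  cell(8,8) c: {T1}  orig:{}
  cell(9,9) b: {T0}  orig:{}
  cell(0,1) cc: {S}
  cell(1,2) cc: {S}
  cell(2,3) cb: {A,S}
  cell(3,4) bc: ∅
  cell(4,5) cb: {A,S}
  cell(5,6) bb: ∅
  cell(6,7) bb: ∅
  cell(7,8) bc: ∅
  cell(8,9) cb: {A,S}
  cell(0,2) ccc: ∅
  cell(1,3) ccb: ∅
  cell(2,4) cbc: ∅
  cell(3,5) bcb: ∅
  cell(4,6) cbb: {A,S}
  cell(5,7) bbb: ∅
  cell(6,8) bbc: ∅
  cell(7,9) bcb: ∅
  cell(0,3) cccb: {S}
  cell(1,4) ccbc: ∅
  cell(2,5) cbcb: {S}
  cell(3,6) bcbb: ∅
  cell(4,7) cbbb: {A,S}
  cell(5,8) bbbc: ∅
  cell(6,9) bbcb: ∅
  cell(0,4) cccbc: ∅
  cell(1,5) ccbcb: ∅
  cell(2,6) cbcbb: {S}
  cell(3,7) bcbbb: ∅
  cell(4,8) cbbbc: ∅
  cell(5,9) bbbcb: ∅
  cell(0,5) cccbcb: {S}
  cell(1,6) ccbcbb: ∅
  cell(2,7) cbcbbb: {S}
  cell(3,8) bcbbbc: ∅
  cell(4,9) cbbbcb: {S}
  cell(0,6) cccbcbb: {S}
  cell(1,7) ccbcbbb: ∅
  cell(2,8) cbcbbbc: ∅
  cell(3,9) bcbbbcb: ∅
  cell(0,7) cccbcbbb: {S}
  cell(1,8) ccbcbbbc: ∅
  cell(2,9) cbcbbbcb: {S}
  cell(0,8) cccbcbbbc: ∅
  cell(1,9) ccbcbbbcb: ∅
  cell(0,9) cccbcbbbcb: {S}

S ∈ T[0,9] ⇒ YES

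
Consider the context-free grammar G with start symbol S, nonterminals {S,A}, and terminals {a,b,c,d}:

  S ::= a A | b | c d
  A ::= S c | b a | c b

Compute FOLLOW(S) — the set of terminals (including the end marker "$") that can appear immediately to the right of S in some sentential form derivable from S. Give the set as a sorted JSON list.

FIRST sets, iterate to fixpoint:
[1]
  A via A→b a: +{b}
  A via A→c b: +{c}
  S via S→a A: +{a}
  S via S→b: +{b}
  S via S→c d: +{c}
  FIRST[S]={a,b,c}  FIRST[A]={b,c}
[2]
  A via A→S c: +{a}
  FIRST[S]={a,b,c}  FIRST[A]={a,b,c}
[3] (stable)
  FIRST[S]={a,b,c}  FIRST[A]={a,b,c}

FOLLOW iteration:
FOLLOW(S) := {$}
round 1:
  A→S c: FOLLOW(S) ⊇ FIRST(c) = {c}; new: +{c}
  S→a A: FOLLOW(A) ⊇ FOLLOW(S) ⊇ {$,c}; new: +{$,c}
  FOLLOW(S)={$,c}  FOLLOW(A)={$,c}
round 2: done
  FOLLOW(S)={$,c}  FOLLOW(A)={$,c}

FOLLOW(S) = ["$", "c"]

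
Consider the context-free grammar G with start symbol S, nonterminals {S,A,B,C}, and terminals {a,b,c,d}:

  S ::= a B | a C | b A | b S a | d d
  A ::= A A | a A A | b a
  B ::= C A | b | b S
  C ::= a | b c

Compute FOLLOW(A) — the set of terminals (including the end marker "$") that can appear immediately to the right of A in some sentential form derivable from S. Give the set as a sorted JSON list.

FIRST sets, iterate to fixpoint:
pass 1:
  A via A→a A A: +{a}
  A via A→b a: +{b}
  B via B→b: +{b}
  C via C→a: +{a}
  C via C→b c: +{b}
  S via S→a B: +{a}
  S via S→b A: +{b}
  S via S→d d: +{d}
  FIRST(S)={a,b,d}  FIRST(A)={a,b}  FIRST(B)={b}  FIRST(C)={a,b}
pass 2:
  B via B→C A: +{a}
  FIRST(S)={a,b,d}  FIRST(A)={a,b}  FIRST(B)={a,b}  FIRST(C)={a,b}
pass 3: done
  FIRST(S)={a,b,d}  FIRST(A)={a,b}  FIRST(B)={a,b}  FIRST(C)={a,b}

FOLLOW sets:
initialize: $ ∈ FOLLOW(S)
iter 1:
  A→A A: FOLLOW(A) ⊇ FIRST(A) = {a,b}; new: +{a,b}
  B→C A: FOLLOW(C) ⊇ FIRST(A) = {a,b}; new: +{a,b}
  S→a B: FOLLOW(B) ⊇ FOLLOW(S) ⊇ {$}; new: +{$}
  S→a C: FOLLOW(C) ⊇ FOLLOW(S) ⊇ {$}; new: +{$}
  S→b A: FOLLOW(A) ⊇ FOLLOW(S) ⊇ {$}; new: +{$}
  S→b S a: FOLLOW(S) ⊇ FIRST(a) = {a}; new: +{a}
  FOLLOW[S]={$,a}  FOLLOW[A]={$,a,b}  FOLLOW[B]={$}  FOLLOW[C]={$,a,b}
iter 2:
  S→a B: FOLLOW(B) ⊇ FOLLOW(S) ⊇ {$,a}; new: +{a}
  FOLLOW[S]={$,a}  FOLLOW[A]={$,a,b}  FOLLOW[B]={$,a}  FOLLOW[C]={$,a,b}
iter 3: (stable)
  FOLLOW[S]={$,a}  FOLLOW[A]={$,a,b}  FOLLOW[B]={$,a}  FOLLOW[C]={$,a,b}

FOLLOW(A) = ["$", "a", "b"]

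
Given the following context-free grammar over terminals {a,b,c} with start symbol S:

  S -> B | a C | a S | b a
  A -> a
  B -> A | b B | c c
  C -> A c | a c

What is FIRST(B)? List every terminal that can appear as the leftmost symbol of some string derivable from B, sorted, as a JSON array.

FIRST sets, iterate to fixpoint:
round 1:
  A via A→a: +{a}
  B via B→A: +{a}
  B via B→b B: +{b}
  B via B→c c: +{c}
  C via C→A c: +{a}
  S via S→B: +{a,b,c}
  FIRST[S]={a,b,c}  FIRST[A]={a}  FIRST[B]={a,b,c}  FIRST[C]={a}
round 2: done
  FIRST[S]={a,b,c}  FIRST[A]={a}  FIRST[B]={a,b,c}  FIRST[C]={a}

FIRST(B) = ["a", "b", "c"]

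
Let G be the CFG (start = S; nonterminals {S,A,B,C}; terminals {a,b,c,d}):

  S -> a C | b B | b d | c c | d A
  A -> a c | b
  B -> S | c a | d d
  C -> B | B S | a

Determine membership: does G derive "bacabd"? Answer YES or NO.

CNF form of G:
  S -> T0 C | T1 T1 | T2 B | T2 T3 | T3 A
  A -> T0 T1 | b
  B -> T0 C | T1 T0 | T1 T1 | T2 B | T2 T3 | T3 A | T3 T3
  C -> B S | T0 C | T1 T0 | T1 T1 | T2 B | T2 T3 | T3 A | T3 T3 | a
  T0 -> a
  T1 -> c
  T2 -> b
  T3 -> d

CYK fill:
  T[0,0] 'b' = {A,T2}  orig:{A}
  T[1,1] 'a' = {C,T0}  orig:{C}
  T[2,2] 'c' = {T1}  orig:{}
  T[3,3] 'a' = {C,T0}  orig:{C}
  T[4,4] 'b' = {A,T2}  orig:{A}
  T[5,5] 'd' = {T3}  orig:{}
  T[0,1] 'ba' = ∅
  T[1,2] 'ac' = {A}
  T[2,3] 'ca' = {B,C}
  T[3,4] 'ab' = ∅
  T[4,5] 'bd' = {B,C,S}
  T[0,2] 'bac' = ∅
  T[1,3] 'aca' = {B,C,S}
  T[2,4] 'cab' = ∅
  T[3,5] 'abd' = {B,C,S}
  T[0,3] 'baca' = {B,C,S}
  T[1,4] 'acab' = ∅
  T[2,5] 'cabd' = {C}
  T[0,4] 'bacab' = ∅
  T[1,5] 'acabd' = {B,C,S}
  T[0,5] 'bacabd' = {B,C,S}

S ∈ T[0,5] ⇒ YES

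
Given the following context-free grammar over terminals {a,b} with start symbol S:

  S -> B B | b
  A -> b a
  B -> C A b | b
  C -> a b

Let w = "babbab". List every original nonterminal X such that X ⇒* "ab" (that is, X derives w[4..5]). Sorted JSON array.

CNF form of G:
  S -> B B | b
  A -> T0 T1
  B -> C X2 | b
  C -> T1 T0
  T0 -> b
  T1 -> a
  X2 -> A T0

CYK fill, restricted to cells inside w[4..5]:
  [4..4]={T1}  "a"  orig:{}
  [5..5]={B,S,T0}  "b"  orig:{B,S}
  [4..5]={C}  "ab"

Original NTs in T[4,5] deriving "ab": ["C"]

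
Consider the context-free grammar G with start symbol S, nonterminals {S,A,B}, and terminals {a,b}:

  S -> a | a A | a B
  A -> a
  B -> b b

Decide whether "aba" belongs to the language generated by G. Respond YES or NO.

Convert to CNF:
  S -> T1 A | T1 B | a
  A -> a
  B -> T0 T0
  T0 -> b
  T1 -> a

Fill CYK table bottom-up:
  cell(0,0) a: {A,S,T1}  orig:{A,S}
  cell(1,1) b: {T0}  orig:{}
  cell(2,2) a: {A,S,T1}  orig:{A,S}
  cell(0,1) ab: ∅
  cell(1,2) ba: ∅
  cell(0,2) aba: ∅

S ∉ T[0,2] ⇒ NO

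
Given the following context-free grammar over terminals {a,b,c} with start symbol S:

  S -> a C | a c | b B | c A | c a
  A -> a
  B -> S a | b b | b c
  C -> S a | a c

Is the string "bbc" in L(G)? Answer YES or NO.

CNF form of G:
  S -> T0 C | T0 T2 | T1 B | T2 A | T2 T0
  A -> a
  B -> S T0 | T1 T1 | T1 T2
  C -> S T0 | T0 T2
  T0 -> a
  T1 -> b
  T2 -> c

Fill CYK table bottom-up:
  cell(0,0) b: {T1}  orig:{}
  cell(1,1) b: {T1}  orig:{}
  cell(2,2) c: {T2}  orig:{}
  cell(0,1) bb: {B}
  cell(1,2) bc: {B}
  cell(0,2) bbc: {S}

S ∈ T[0,2] ⇒ YES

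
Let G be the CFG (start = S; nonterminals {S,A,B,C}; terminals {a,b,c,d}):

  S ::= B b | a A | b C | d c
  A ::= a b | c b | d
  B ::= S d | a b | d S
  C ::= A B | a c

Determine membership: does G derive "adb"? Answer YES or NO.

Convert to CNF:
  S -> B T1 | T0 A | T1 C | T3 T2
  A -> T0 T1 | T2 T1 | d
  B -> S T3 | T0 T1 | T3 S
  C -> A B | T0 T2
  T0 -> a
  T1 -> b
  T2 -> c
  T3 -> d

CYK fill:
  T[0,0] 'a' = {T0}  orig:{}
  T[1,1] 'd' = {A,T3}  orig:{A}
  T[2,2] 'b' = {T1}  orig:{}
  T[0,1] 'ad' = {S}
  T[1,2] 'db' = ∅
  T[0,2] 'adb' = ∅

S ∉ T[0,2] ⇒ NO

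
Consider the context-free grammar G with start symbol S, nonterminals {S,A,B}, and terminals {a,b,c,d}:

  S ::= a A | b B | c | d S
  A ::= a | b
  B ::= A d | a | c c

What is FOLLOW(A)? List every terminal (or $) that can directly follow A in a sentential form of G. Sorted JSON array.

FIRST iteration:
round 1:
  A via A→a: +{a}
  A via A→b: +{b}
  B via B→A d: +{a,b}
  B via B→c c: +{c}
  S via S→a A: +{a}
  S via S→b B: +{b}
  S via S→c: +{c}
  S via S→d S: +{d}
  FIRST(S)={a,b,c,d}  FIRST(A)={a,b}  FIRST(B)={a,b,c}
round 2: — fixpoint
  FIRST(S)={a,b,c,d}  FIRST(A)={a,b}  FIRST(B)={a,b,c}

Compute FOLLOW by fixpoint:
seed FOLLOW(S) with $
pass 1:
  B→A d: FOLLOW(A) ⊇ FIRST(d) = {d}; new: +{d}
  S→a A: FOLLOW(A) ⊇ FOLLOW(S) ⊇ {$}; new: +{$}
  S→b B: FOLLOW(B) ⊇ FOLLOW(S) ⊇ {$}; new: +{$}
  FOLLOW[S]={$}  FOLLOW[A]={$,d}  FOLLOW[B]={$}
pass 2: done
  FOLLOW[S]={$}  FOLLOW[A]={$,d}  FOLLOW[B]={$}

FOLLOW(A) = ["$", "d"]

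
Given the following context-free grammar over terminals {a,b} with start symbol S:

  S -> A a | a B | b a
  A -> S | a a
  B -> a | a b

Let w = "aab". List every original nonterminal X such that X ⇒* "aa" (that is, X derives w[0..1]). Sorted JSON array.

Convert to CNF:
  S -> A T0 | T0 B | T1 T0
  A -> A T0 | T0 B | T0 T0 | T1 T0
  B -> T0 T1 | a
  T0 -> a
  T1 -> b

Fill CYK table bottom-up, restricted to cells inside w[0..1]:
  T[0,0] 'a' = {B,T0}  orig:{B}
  T[1,1] 'a' = {B,T0}  orig:{B}
  T[0,1] 'aa' = {A,S}

Original NTs in T[0,1] deriving "aa": ["A", "S"]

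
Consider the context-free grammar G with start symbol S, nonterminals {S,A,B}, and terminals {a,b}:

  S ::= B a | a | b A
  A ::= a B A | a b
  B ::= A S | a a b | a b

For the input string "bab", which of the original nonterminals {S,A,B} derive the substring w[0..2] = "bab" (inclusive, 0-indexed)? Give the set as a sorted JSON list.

CNF form of G:
  S -> B T0 | T1 A | a
  A -> T0 T1 | T0 X2
  B -> A S | T0 T1 | T0 X3
  T0 -> a
  T1 -> b
  X2 -> B A
  X3 -> T0 T1

Fill CYK table bottom-up (cells [i..j] with 0 ≤ i ≤ j ≤ 2 only):
  T[0,0] 'b' = {T1}  orig:{}
  T[1,1] 'a' = {S,T0}  orig:{S}
  T[2,2] 'b' = {T1}  orig:{}
  T[0,1] 'ba' = ∅
  T[1,2] 'ab' = {A,B,X3}  orig:{A,B}
  T[0,2] 'bab' = {S}

Original NTs in T[0,2] deriving "bab": ["S"]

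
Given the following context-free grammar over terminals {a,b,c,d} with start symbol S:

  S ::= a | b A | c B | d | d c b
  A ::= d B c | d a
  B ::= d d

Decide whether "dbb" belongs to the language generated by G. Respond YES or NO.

Convert to CNF:
  S -> T0 X5 | T1 B | T3 A | a | d
  A -> T0 T2 | T0 X4
  B -> T0 T0
  T0 -> d
  T1 -> c
  T2 -> a
  T3 -> b
  X4 -> B T1
  X5 -> T1 T3

CYK table (by increasing span):
  [0..0]={S,T0}  "d"  orig:{S}
  [1..1]={T3}  "b"  orig:{}
  [2..2]={T3}  "b"  orig:{}
  [0..1]=∅  "db"
  [1..2]=∅  "bb"
  [0..2]=∅  "dbb"

S ∉ T[0,2] ⇒ NO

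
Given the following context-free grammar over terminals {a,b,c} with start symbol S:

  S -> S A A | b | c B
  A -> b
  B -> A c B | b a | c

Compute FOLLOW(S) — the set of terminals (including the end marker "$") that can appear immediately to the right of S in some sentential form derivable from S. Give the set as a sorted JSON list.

FIRST iteration:
round 1:
  A via A→b: +{b}
  B via B→A c B: +{b}
  B via B→c: +{c}
  S via S→b: +{b}
  S via S→c B: +{c}
  FIRST(S)={b,c}  FIRST(A)={b}  FIRST(B)={b,c}
round 2: (stable)
  FIRST(S)={b,c}  FIRST(A)={b}  FIRST(B)={b,c}

FOLLOW iteration:
FOLLOW(S) := {$}
iter 1:
  B→A c B: FOLLOW(A) ⊇ FIRST(c) = {c}; new: +{c}
  S→S A A: FOLLOW(S) ⊇ FIRST(A) = {b}; new: +{b}
  S→S A A: FOLLOW(A) ⊇ FIRST(A) = {b}; new: +{b}
  S→S A A: FOLLOW(A) ⊇ FOLLOW(S) ⊇ {$,b}; new: +{$}
  S→c B: FOLLOW(B) ⊇ FOLLOW(S) ⊇ {$,b}; new: +{$,b}
  FOLLOW(S)={$,b}  FOLLOW(A)={$,b,c}  FOLLOW(B)={$,b}
iter 2: (no change)
  FOLLOW(S)={$,b}  FOLLOW(A)={$,b,c}  FOLLOW(B)={$,b}

FOLLOW(S) = ["$", "b"]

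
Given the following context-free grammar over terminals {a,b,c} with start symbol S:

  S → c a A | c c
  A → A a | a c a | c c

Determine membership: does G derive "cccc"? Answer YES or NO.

CNF form of G:
  S -> T1 T1 | T1 X3
  A -> A T0 | T0 X2 | T1 T1
  T0 -> a
  T1 -> c
  X2 -> T1 T0
  X3 -> T0 A

CYK fill:
  [0..0]={T1}  "c"  orig:{}
  [1..1]={T1}  "c"  orig:{}
  [2..2]={T1}  "c"  orig:{}
  [3..3]={T1}  "c"  orig:{}
  [0..1]={A,S}  "cc"
  [1..2]={A,S}  "cc"
  [2..3]={A,S}  "cc"
  [0..2]=∅  "ccc"
  [1..3]=∅  "ccc"
  [0..3]=∅  "cccc"

S ∉ T[0,3] ⇒ NO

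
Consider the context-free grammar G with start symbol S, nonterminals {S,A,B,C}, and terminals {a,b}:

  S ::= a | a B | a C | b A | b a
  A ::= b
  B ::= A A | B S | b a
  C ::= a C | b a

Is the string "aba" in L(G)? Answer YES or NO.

CNF form of G:
  S -> T0 A | T0 T1 | T1 B | T1 C | a
  A -> b
  B -> A A | B S | T0 T1
  C -> T0 T1 | T1 C
  T0 -> b
  T1 -> a

CYK fill:
  cell(0,0) a: {S,T1}  orig:{S}
  cell(1,1) b: {A,T0}  orig:{A}
  cell(2,2) a: {S,T1}  orig:{S}
  cell(0,1) ab: ∅
  cell(1,2) ba: {B,C,S}
  cell(0,2) aba: {C,S}

S ∈ T[0,2] ⇒ YES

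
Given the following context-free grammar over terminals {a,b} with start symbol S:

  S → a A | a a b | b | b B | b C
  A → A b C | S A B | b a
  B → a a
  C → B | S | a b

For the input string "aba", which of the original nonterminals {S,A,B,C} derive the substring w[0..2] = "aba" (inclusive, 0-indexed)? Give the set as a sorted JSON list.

CNF form of G:
  S -> T0 B | T0 C | T1 A | T1 X5 | b
  A -> A X2 | S X3 | T0 T1
  B -> T1 T1
  C -> T0 B | T0 C | T1 A | T1 T0 | T1 T1 | T1 X4 | b
  T0 -> b
  T1 -> a
  X2 -> T0 C
  X3 -> A B
  X4 -> T1 T0
  X5 -> T1 T0

CYK fill, restricted to cells inside w[0..2]:
  T[0,0] 'a' = {T1}  orig:{}
  T[1,1] 'b' = {C,S,T0}  orig:{C,S}
  T[2,2] 'a' = {T1}  orig:{}
  T[0,1] 'ab' = {C,X4,X5}  orig:{C}
  T[1,2] 'ba' = {A}
  T[0,2] 'aba' = {C,S}

Original NTs in T[0,2] deriving "aba": ["C", "S"]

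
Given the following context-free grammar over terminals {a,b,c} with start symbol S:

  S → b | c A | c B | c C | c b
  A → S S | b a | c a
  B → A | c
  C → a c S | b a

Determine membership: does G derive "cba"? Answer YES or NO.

Convert to CNF:
  S -> T2 A | T2 B | T2 C | T2 T0 | b
  A -> S S | T0 T1 | T2 T1
  B -> S S | T0 T1 | T2 T1 | c
  C -> T0 T1 | T1 X3
  T0 -> b
  T1 -> a
  T2 -> c
  X3 -> T2 S

CYK fill:
  T[0,0] 'c' = {B,T2}  orig:{B}
  T[1,1] 'b' = {S,T0}  orig:{S}
  T[2,2] 'a' = {T1}  orig:{}
  T[0,1] 'cb' = {S,X3}  orig:{S}
  T[1,2] 'ba' = {A,B,C}
  T[0,2] 'cba' = {S}

S ∈ T[0,2] ⇒ YES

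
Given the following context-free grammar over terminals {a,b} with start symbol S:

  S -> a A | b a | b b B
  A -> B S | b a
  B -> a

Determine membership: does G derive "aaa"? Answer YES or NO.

CNF form of G:
  S -> T0 T1 | T0 X2 | T1 A
  A -> B S | T0 T1
  B -> a
  T0 -> b
  T1 -> a
  X2 -> T0 B

CYK table (by increasing span):
  cell(0,0) a: {B,T1}  orig:{B}
  cell(1,1) a: {B,T1}  orig:{B}
  cell(2,2) a: {B,T1}  orig:{B}
  cell(0,1) aa: ∅
  cell(1,2) aa: ∅
  cell(0,2) aaa: ∅

S ∉ T[0,2] ⇒ NO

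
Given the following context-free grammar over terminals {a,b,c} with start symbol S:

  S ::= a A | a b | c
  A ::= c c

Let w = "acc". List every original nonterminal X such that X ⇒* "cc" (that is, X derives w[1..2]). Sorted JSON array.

CNF form of G:
  S -> T1 A | T1 T2 | c
  A -> T0 T0
  T0 -> c
  T1 -> a
  T2 -> b

Fill CYK table bottom-up, restricted to cells inside w[1..2]:
  cell(1,1) c: {S,T0}  orig:{S}
  cell(2,2) c: {S,T0}  orig:{S}
  cell(1,2) cc: {A}

Original NTs in T[1,2] deriving "cc": ["A"]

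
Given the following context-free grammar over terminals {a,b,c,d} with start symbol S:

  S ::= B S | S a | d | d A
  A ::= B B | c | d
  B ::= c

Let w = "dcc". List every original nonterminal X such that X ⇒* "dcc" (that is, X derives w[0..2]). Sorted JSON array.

CNF form of G:
  S -> B S | S T0 | T1 A | d
  A -> B B | c | d
  B -> c
  T0 -> a
  T1 -> d

CYK fill, restricted to cells inside w[0..2]:
  cell(0,0) d: {A,S,T1}  orig:{A,S}
  cell(1,1) c: {A,B}
  cell(2,2) c: {A,B}
  cell(0,1) dc: {S}
  cell(1,2) cc: {A}
  cell(0,2) dcc: {S}

Original NTs in T[0,2] deriving "dcc": ["S"]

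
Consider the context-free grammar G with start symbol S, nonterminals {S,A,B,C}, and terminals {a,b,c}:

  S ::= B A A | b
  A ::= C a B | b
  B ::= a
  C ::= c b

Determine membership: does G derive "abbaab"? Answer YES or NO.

CNF form of G:
  S -> B X4 | b
  A -> C X3 | b
  B -> a
  C -> T1 T2
  T0 -> a
  T1 -> c
  T2 -> b
  X3 -> T0 B
  X4 -> A A

CYK table (by increasing span):
  cell(0,0) a: {B,T0}  orig:{B}
  cell(1,1) b: {A,S,T2}  orig:{A,S}
  cell(2,2) b: {A,S,T2}  orig:{A,S}
  cell(3,3) a: {B,T0}  orig:{B}
  cell(4,4) a: {B,T0}  orig:{B}
  cell(5,5) b: {A,S,T2}  orig:{A,S}
  cell(0,1) ab: ∅
  cell(1,2) bb: {X4}  orig:{}
  cell(2,3) ba: ∅
  cell(3,4) aa: {X3}  orig:{}
  cell(4,5) ab: ∅
  cell(0,2) abb: {S}
  cell(1,3) bba: ∅
  cell(2,4) baa: ∅
  cell(3,5) aab: ∅
  cell(0,3) abba: ∅
  cell(1,4) bbaa: ∅
  cell(2,5) baab: ∅
  cell(0,4) abbaa: ∅
  cell(1,5) bbaab: ∅
  cell(0,5) abbaab: ∅

S ∉ T[0,5] ⇒ NO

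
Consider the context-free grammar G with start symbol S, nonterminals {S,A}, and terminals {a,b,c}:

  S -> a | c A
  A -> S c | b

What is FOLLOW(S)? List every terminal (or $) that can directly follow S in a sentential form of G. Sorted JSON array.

Compute FIRST by fixpoint:
round 1:
  A via A→b: +{b}
  S via S→a: +{a}
  S via S→c A: +{c}
  FIRST(S)={a,c}  FIRST(A)={b}
round 2:
  A via A→S c: +{a,c}
  FIRST(S)={a,c}  FIRST(A)={a,b,c}
round 3: done
  FIRST(S)={a,c}  FIRST(A)={a,b,c}

Compute FOLLOW by fixpoint:
seed FOLLOW(S) with $
[1]
  A→S c: FOLLOW(S) ⊇ FIRST(c) = {c}; new: +{c}
  S→c A: FOLLOW(A) ⊇ FOLLOW(S) ⊇ {$,c}; new: +{$,c}
  S: {$,c}  A: {$,c}
[2] done
  S: {$,c}  A: {$,c}

FOLLOW(S) = ["$", "c"]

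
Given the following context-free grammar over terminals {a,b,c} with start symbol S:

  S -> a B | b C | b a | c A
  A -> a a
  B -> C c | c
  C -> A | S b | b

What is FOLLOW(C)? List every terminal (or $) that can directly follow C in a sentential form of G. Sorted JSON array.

FIRST sets, iterate to fixpoint:
[1]
  A via A→a a: +{a}
  B via B→c: +{c}
  C via C→A: +{a}
  C via C→b: +{b}
  S via S→a B: +{a}
  S via S→b C: +{b}
  S via S→c A: +{c}
  FIRST(S)={a,b,c}  FIRST(A)={a}  FIRST(B)={c}  FIRST(C)={a,b}
[2]
  B via B→C c: +{a,b}
  C via C→S b: +{c}
  FIRST(S)={a,b,c}  FIRST(A)={a}  FIRST(B)={a,b,c}  FIRST(C)={a,b,c}
[3] done
  FIRST(S)={a,b,c}  FIRST(A)={a}  FIRST(B)={a,b,c}  FIRST(C)={a,b,c}

FOLLOW sets:
initialize: $ ∈ FOLLOW(S)
pass 1:
  B→C c: FOLLOW(C) ⊇ FIRST(c) = {c}; new: +{c}
  C→A: FOLLOW(A) ⊇ FOLLOW(C) ⊇ {c}; new: +{c}
  C→S b: FOLLOW(S) ⊇ FIRST(b) = {b}; new: +{b}
  S→a B: FOLLOW(B) ⊇ FOLLOW(S) ⊇ {$,b}; new: +{$,b}
  S→b C: FOLLOW(C) ⊇ FOLLOW(S) ⊇ {$,b}; new: +{$,b}
  S→c A: FOLLOW(A) ⊇ FOLLOW(S) ⊇ {$,b}; new: +{$,b}
  FOLLOW(S)={$,b}  FOLLOW(A)={$,b,c}  FOLLOW(B)={$,b}  FOLLOW(C)={$,b,c}
pass 2: done
  FOLLOW(S)={$,b}  FOLLOW(A)={$,b,c}  FOLLOW(B)={$,b}  FOLLOW(C)={$,b,c}

FOLLOW(C) = ["$", "b", "c"]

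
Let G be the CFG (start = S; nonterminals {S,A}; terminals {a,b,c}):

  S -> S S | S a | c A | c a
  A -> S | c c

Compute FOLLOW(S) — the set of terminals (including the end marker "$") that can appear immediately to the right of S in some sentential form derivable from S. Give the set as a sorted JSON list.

FIRST sets, iterate to fixpoint:
round 1:
  A via A→c c: +{c}
  S via S→c A: +{c}
  FIRST[S]={c}  FIRST[A]={c}
round 2: — fixpoint
  FIRST[S]={c}  FIRST[A]={c}

Compute FOLLOW by fixpoint:
FOLLOW(S) := {$}
[1]
  S→S S: FOLLOW(S) ⊇ FIRST(S) = {c}; new: +{c}
  S→S a: FOLLOW(S) ⊇ FIRST(a) = {a}; new: +{a}
  S→c A: FOLLOW(A) ⊇ FOLLOW(S) ⊇ {$,a,c}; new: +{$,a,c}
  FOLLOW[S]={$,a,c}  FOLLOW[A]={$,a,c}
[2] done
  FOLLOW[S]={$,a,c}  FOLLOW[A]={$,a,c}

FOLLOW(S) = ["$", "a", "c"]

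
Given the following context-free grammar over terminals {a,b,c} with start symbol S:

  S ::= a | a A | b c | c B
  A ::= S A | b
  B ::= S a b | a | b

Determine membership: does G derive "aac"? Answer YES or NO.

Convert to CNF:
  S -> T0 A | T1 T2 | T2 B | a
  A -> S A | b
  B -> S X3 | a | b
  T0 -> a
  T1 -> b
  T2 -> c
  X3 -> T0 T1

Fill CYK table bottom-up:
  [0..0]={B,S,T0}  "a"  orig:{B,S}
  [1..1]={B,S,T0}  "a"  orig:{B,S}
  [2..2]={T2}  "c"  orig:{}
  [0..1]=∅  "aa"
  [1..2]=∅  "ac"
  [0..2]=∅  "aac"

S ∉ T[0,2] ⇒ NO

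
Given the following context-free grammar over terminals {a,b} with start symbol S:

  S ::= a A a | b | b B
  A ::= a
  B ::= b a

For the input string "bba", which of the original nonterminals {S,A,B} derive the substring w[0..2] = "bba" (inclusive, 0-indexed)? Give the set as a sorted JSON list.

Convert to CNF:
  S -> T0 B | T1 X2 | b
  A -> a
  B -> T0 T1
  T0 -> b
  T1 -> a
  X2 -> A T1

Fill CYK table bottom-up, restricted to cells inside w[0..2]:
  cell(0,0) b: {S,T0}  orig:{S}
  cell(1,1) b: {S,T0}  orig:{S}
  cell(2,2) a: {A,T1}  orig:{A}
  cell(0,1) bb: ∅
  cell(1,2) ba: {B}
  cell(0,2) bba: {S}

Original NTs in T[0,2] deriving "bba": ["S"]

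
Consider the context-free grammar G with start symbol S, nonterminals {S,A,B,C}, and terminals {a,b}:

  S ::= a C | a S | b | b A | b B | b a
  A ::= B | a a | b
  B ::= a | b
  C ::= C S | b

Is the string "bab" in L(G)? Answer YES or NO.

Convert to CNF:
  S -> T0 C | T0 S | T1 A | T1 B | T1 T0 | b
  A -> T0 T0 | a | b
  B -> a | b
  C -> C S | b
  T0 -> a
  T1 -> b

Fill CYK table bottom-up:
  cell(0,0) b: {A,B,C,S,T1}  orig:{A,B,C,S}
  cell(1,1) a: {A,B,T0}  orig:{A,B}
  cell(2,2) b: {A,B,C,S,T1}  orig:{A,B,C,S}
  cell(0,1) ba: {S}
  cell(1,2) ab: {S}
  cell(0,2) bab: {C}

S ∉ T[0,2] ⇒ NO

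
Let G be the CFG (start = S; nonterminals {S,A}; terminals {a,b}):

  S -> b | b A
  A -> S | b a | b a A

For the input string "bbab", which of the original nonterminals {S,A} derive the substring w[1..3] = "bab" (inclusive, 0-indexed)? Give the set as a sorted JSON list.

CNF form of G:
  S -> T0 A | b
  A -> T0 A | T0 T1 | T0 X2 | b
  T0 -> b
  T1 -> a
  X2 -> T1 A

CYK table (by increasing span) (cells [i..j] with 1 ≤ i ≤ j ≤ 3 only):
  T[1,1] 'b' = {A,S,T0}  orig:{A,S}
  T[2,2] 'a' = {T1}  orig:{}
  T[3,3] 'b' = {A,S,T0}  orig:{A,S}
  T[1,2] 'ba' = {A}
  T[2,3] 'ab' = {X2}  orig:{}
  T[1,3] 'bab' = {A}

Original NTs in T[1,3] deriving "bab": ["A"]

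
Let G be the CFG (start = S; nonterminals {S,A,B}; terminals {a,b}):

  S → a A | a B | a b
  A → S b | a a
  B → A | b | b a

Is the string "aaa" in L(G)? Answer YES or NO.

CNF form of G:
  S -> T1 A | T1 B | T1 T0
  A -> S T0 | T1 T1
  B -> S T0 | T0 T1 | T1 T1 | b
  T0 -> b
  T1 -> a

CYK fill:
  [0..0]={T1}  "a"  orig:{}
  [1..1]={T1}  "a"  orig:{}
  [2..2]={T1}  "a"  orig:{}
  [0..1]={A,B}  "aa"
  [1..2]={A,B}  "aa"
  [0..2]={S}  "aaa"

S ∈ T[0,2] ⇒ YES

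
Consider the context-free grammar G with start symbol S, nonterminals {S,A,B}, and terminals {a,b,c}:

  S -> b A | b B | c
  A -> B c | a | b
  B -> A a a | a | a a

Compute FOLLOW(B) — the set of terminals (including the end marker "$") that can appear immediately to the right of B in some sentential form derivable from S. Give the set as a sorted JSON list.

Compute FIRST by fixpoint:
[1]
  A via A→a: +{a}
  A via A→b: +{b}
  B via B→A a a: +{a,b}
  S via S→b A: +{b}
  S via S→c: +{c}
  S: {b,c}  A: {a,b}  B: {a,b}
[2] done
  S: {b,c}  A: {a,b}  B: {a,b}

FOLLOW sets:
FOLLOW(S) := {$}
iter 1:
  A→B c: FOLLOW(B) ⊇ FIRST(c) = {c}; new: +{c}
  B→A a a: FOLLOW(A) ⊇ FIRST(a) = {a}; new: +{a}
  S→b A: FOLLOW(A) ⊇ FOLLOW(S) ⊇ {$}; new: +{$}
  S→b B: FOLLOW(B) ⊇ FOLLOW(S) ⊇ {$}; new: +{$}
  FOLLOW[S]={$}  FOLLOW[A]={$,a}  FOLLOW[B]={$,c}
iter 2: (stable)
  FOLLOW[S]={$}  FOLLOW[A]={$,a}  FOLLOW[B]={$,c}

FOLLOW(B) = ["$", "c"]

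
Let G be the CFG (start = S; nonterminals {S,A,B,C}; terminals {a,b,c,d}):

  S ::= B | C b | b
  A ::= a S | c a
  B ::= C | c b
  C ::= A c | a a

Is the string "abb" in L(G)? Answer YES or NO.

CNF form of G:
  S -> A T1 | C T2 | T0 T0 | T1 T2 | b
  A -> T0 S | T1 T0
  B -> A T1 | T0 T0 | T1 T2
  C -> A T1 | T0 T0
  T0 -> a
  T1 -> c
  T2 -> b

CYK fill:
  cell(0,0) a: {T0}  orig:{}
  cell(1,1) b: {S,T2}  orig:{S}
  cell(2,2) b: {S,T2}  orig:{S}
  cell(0,1) ab: {A}
  cell(1,2) bb: ∅
  cell(0,2) abb: ∅

S ∉ T[0,2] ⇒ NO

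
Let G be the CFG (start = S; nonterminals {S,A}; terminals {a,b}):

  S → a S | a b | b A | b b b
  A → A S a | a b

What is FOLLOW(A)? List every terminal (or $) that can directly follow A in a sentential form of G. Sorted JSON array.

FIRST iteration:
pass 1:
  A via A→a b: +{a}
  S via S→a S: +{a}
  S via S→b A: +{b}
  S: {a,b}  A: {a}
pass 2: (stable)
  S: {a,b}  A: {a}

FOLLOW iteration:
initialize: $ ∈ FOLLOW(S)
iter 1:
  A→A S a: FOLLOW(A) ⊇ FIRST(S) = {a,b}; new: +{a,b}
  A→A S a: FOLLOW(S) ⊇ FIRST(a) = {a}; new: +{a}
  S→b A: FOLLOW(A) ⊇ FOLLOW(S) ⊇ {$,a}; new: +{$}
  S: {$,a}  A: {$,a,b}
iter 2: — fixpoint
  S: {$,a}  A: {$,a,b}

FOLLOW(A) = ["$", "a", "b"]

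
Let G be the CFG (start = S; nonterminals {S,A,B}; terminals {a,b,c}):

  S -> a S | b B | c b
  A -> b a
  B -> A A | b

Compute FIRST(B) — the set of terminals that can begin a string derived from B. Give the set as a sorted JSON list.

FIRST sets, iterate to fixpoint:
pass 1:
  A via A→b a: +{b}
  B via B→A A: +{b}
  S via S→a S: +{a}
  S via S→b B: +{b}
  S via S→c b: +{c}
  S: {a,b,c}  A: {b}  B: {b}
pass 2: (stable)
  S: {a,b,c}  A: {b}  B: {b}

FIRST(B) = ["b"]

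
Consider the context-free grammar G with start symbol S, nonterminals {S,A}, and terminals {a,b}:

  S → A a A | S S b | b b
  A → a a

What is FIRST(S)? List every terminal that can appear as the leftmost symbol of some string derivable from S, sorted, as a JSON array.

FIRST iteration:
round 1:
  A via A→a a: +{a}
  S via S→A a A: +{a}
  S via S→b b: +{b}
  FIRST[S]={a,b}  FIRST[A]={a}
round 2: (stable)
  FIRST[S]={a,b}  FIRST[A]={a}

FIRST(S) = ["a", "b"]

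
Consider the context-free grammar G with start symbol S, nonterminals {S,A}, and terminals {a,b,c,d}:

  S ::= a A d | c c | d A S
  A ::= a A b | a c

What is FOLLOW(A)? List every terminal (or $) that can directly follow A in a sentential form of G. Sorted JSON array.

FIRST sets, iterate to fixpoint:
iter 1:
  A via A→a A b: +{a}
  S via S→a A d: +{a}
  S via S→c c: +{c}
  S via S→d A S: +{d}
  FIRST(S)={a,c,d}  FIRST(A)={a}
iter 2: done
  FIRST(S)={a,c,d}  FIRST(A)={a}

FOLLOW iteration:
seed FOLLOW(S) with $
[1]
  A→a A b: FOLLOW(A) ⊇ FIRST(b) = {b}; new: +{b}
  S→a A d: FOLLOW(A) ⊇ FIRST(d) = {d}; new: +{d}
  S→d A S: FOLLOW(A) ⊇ FIRST(S) = {a,c,d}; new: +{a,c}
  FOLLOW[S]={$}  FOLLOW[A]={a,b,c,d}
[2] — fixpoint
  FOLLOW[S]={$}  FOLLOW[A]={a,b,c,d}

FOLLOW(A) = ["a", "b", "c", "d"]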